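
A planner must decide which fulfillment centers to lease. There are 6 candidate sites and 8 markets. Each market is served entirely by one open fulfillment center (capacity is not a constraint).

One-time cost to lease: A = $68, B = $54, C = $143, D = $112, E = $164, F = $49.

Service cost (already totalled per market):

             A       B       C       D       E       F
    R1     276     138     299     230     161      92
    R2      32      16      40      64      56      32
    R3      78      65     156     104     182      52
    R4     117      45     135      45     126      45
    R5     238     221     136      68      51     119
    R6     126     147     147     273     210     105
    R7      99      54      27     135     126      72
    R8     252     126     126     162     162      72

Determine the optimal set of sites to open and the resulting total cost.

For any fixed open set, each market goes to its cheapest open site; total = fixed + service.
{F}: R1→F 92, R2→F 32, R3→F 52, R4→F 45, R5→F 119, R6→F 105, R7→F 72, R8→F 72. Service 589; fixed 49; total 638.
{B, F}: R1→F 92, R2→B 16, R3→F 52, R4→B 45, R5→F 119, R6→F 105, R7→B 54, R8→F 72. Service 555; fixed 103; total 658.
{D, F}: service 538 + fixed 161 = 699
{A, B, C, D, E, F}: service 460 + fixed 590 = 1050
No other subset beats 638.

Open F only; minimum total cost 638.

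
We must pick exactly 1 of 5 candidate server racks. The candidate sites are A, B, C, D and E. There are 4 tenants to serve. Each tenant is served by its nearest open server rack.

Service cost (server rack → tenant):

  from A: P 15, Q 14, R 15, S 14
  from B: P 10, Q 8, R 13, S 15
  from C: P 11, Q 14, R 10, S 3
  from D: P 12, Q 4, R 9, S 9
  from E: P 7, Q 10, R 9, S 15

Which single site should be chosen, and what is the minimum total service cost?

With exactly 1 open, each tenant uses its cheapest among the chosen.
{D}: P→D 12, Q→D 4, R→D 9, S→D 9. Service cost 34.
{C}: service cost 38
{E}: service cost 41
Among all 5 size-1 choices, {D} is lowest.

Choose D only; total service cost 34.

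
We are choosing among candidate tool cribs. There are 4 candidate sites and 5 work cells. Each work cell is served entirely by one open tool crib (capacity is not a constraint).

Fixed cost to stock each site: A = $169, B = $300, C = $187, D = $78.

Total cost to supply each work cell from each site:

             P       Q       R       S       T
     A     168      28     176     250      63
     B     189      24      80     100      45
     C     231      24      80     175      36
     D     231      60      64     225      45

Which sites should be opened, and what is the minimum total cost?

For any fixed open set, each work cell goes to its cheapest open site; total = fixed + service.
{D}: P→D 231, Q→D 60, R→D 64, S→D 225, T→D 45. Service 625; fixed 78; total 703.
{C}: P→C 231, Q→C 24, R→C 80, S→C 175, T→C 36. Service 546; fixed 187; total 733.
{B}: service 438 + fixed 300 = 738
{A, B, C, D}: service 392 + fixed 734 = 1126
No other subset beats 703.

Open D only; minimum total cost 703.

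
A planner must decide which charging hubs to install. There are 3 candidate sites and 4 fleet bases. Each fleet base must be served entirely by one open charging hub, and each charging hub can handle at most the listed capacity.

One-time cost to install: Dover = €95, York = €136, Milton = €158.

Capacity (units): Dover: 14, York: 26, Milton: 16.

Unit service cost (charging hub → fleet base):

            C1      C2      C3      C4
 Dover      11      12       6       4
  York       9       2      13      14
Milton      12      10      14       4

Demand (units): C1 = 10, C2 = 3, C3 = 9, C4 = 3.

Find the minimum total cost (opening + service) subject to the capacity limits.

Open {York}: C1→York 9·10=90, C2→York 2·3=6, C3→York 13·9=117, C4→York 14·3=42.
Loads: York carries 25/26. Service 255; fixed 136; total 391.
Next best feasible plan costs 393.

Minimum total cost: 391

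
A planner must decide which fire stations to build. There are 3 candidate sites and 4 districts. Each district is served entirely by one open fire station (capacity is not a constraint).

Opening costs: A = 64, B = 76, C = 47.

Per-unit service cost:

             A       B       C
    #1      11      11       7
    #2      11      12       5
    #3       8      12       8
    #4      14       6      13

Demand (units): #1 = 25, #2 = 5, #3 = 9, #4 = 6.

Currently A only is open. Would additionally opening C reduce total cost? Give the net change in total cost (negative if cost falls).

Current service cost with {A}: 486.
Adding C: each district re-picks its cheapest; new service cost 350, saving 136.
Extra fixed cost: 47. Net change = 47 − 136 = -89.
(Totals: 550 → 461.)

Yes — net change −89 (cost falls by 89).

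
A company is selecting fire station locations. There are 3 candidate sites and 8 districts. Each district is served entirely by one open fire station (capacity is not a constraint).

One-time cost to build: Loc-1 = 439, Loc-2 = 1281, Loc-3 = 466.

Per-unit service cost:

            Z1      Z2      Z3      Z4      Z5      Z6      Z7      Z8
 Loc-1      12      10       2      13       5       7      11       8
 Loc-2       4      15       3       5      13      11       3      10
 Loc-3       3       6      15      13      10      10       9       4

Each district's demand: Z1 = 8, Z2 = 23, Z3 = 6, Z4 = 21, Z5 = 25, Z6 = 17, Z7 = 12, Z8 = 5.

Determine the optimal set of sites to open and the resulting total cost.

For any fixed open set, each district goes to its cheapest open site; total = fixed + service.
{Loc-1}: Z1→Loc-1 12·8=96, Z2→Loc-1 10·23=230, Z3→Loc-1 2·6=12, Z4→Loc-1 13·21=273, Z5→Loc-1 5·25=125, Z6→Loc-1 7·17=119, Z7→Loc-1 11·12=132, Z8→Loc-1 8·5=40. Service 1027; fixed 439; total 1466.
{Loc-3}: service 1073 + fixed 466 = 1539
{Loc-1, Loc-3}: service 819 + fixed 905 = 1724
{Loc-1, Loc-2, Loc-3}: Z1→Loc-3 3·8=24, Z2→Loc-3 6·23=138, Z3→Loc-1 2·6=12, Z4→Loc-2 5·21=105, Z5→Loc-1 5·25=125, Z6→Loc-1 7·17=119, Z7→Loc-2 3·12=36, Z8→Loc-3 4·5=20. Service 579; fixed 2186; total 2765.
(All 7 nonempty subsets were checked; Loc-1 only is lowest.)

Open Loc-1 only; minimum total cost 1466.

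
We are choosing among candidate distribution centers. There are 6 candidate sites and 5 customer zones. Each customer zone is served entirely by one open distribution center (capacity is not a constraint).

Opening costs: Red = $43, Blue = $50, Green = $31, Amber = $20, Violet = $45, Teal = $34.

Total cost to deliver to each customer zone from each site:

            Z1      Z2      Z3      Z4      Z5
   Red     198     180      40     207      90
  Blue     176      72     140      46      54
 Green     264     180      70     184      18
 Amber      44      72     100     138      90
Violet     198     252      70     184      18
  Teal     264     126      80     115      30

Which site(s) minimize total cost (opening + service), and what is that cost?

For any fixed open set, each customer zone goes to its cheapest open site; total = fixed + service.
{Blue, Green, Amber}: Z1→Amber 44, Z2→Blue 72, Z3→Green 70, Z4→Blue 46, Z5→Green 18. Service 250; fixed 101; total 351.
{Red, Blue, Green, Amber}: Z1→Amber 44, Z2→Blue 72, Z3→Red 40, Z4→Blue 46, Z5→Green 18. Service 220; fixed 144; total 364.
{Blue, Amber, Violet}: Z1→Amber 44, Z2→Blue 72, Z3→Violet 70, Z4→Blue 46, Z5→Violet 18. Service 250; fixed 115; total 365.
{Red, Blue, Green, Amber, Violet, Teal}: Z1→Amber 44, Z2→Blue 72, Z3→Red 40, Z4→Blue 46, Z5→Green 18. Service 220; fixed 223; total 443.
No other subset beats 351.

Open Blue, Green and Amber; minimum total cost 351.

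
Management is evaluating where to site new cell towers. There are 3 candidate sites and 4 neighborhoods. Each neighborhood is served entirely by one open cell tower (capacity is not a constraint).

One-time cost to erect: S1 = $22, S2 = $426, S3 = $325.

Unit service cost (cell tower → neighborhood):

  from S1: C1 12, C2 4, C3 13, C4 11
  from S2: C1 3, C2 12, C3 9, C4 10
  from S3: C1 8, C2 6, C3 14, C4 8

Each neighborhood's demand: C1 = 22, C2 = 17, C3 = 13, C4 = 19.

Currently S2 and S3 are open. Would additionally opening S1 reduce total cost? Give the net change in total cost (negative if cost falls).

Yes — net change −12 (cost falls by 12).

Current service cost with {S2, S3}: 437.
Adding S1: each neighborhood re-picks its cheapest; new service cost 403, saving 34.
Extra fixed cost: 22. Net change = 22 − 34 = -12.
(Totals: 1188 → 1176.)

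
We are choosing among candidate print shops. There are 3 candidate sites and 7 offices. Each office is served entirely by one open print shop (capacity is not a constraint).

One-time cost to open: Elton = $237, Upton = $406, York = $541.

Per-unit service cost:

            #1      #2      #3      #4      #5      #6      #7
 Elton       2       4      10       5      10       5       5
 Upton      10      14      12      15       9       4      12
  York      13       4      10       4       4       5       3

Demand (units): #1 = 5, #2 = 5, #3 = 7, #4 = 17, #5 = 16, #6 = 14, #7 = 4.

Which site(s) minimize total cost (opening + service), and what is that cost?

For any fixed open set, each office goes to its cheapest open site; total = fixed + service.
{Elton}: #1→Elton 2·5=10, #2→Elton 4·5=20, #3→Elton 10·7=70, #4→Elton 5·17=85, #5→Elton 10·16=160, #6→Elton 5·14=70, #7→Elton 5·4=20. Service 435; fixed 237; total 672.
{York}: #1→York 13·5=65, #2→York 4·5=20, #3→York 10·7=70, #4→York 4·17=68, #5→York 4·16=64, #6→York 5·14=70, #7→York 3·4=12. Service 369; fixed 541; total 910.
{Elton, Upton}: service 405 + fixed 643 = 1048
{Elton, Upton, York}: service 300 + fixed 1184 = 1484
No other subset beats 672.

Open Elton only; minimum total cost 672.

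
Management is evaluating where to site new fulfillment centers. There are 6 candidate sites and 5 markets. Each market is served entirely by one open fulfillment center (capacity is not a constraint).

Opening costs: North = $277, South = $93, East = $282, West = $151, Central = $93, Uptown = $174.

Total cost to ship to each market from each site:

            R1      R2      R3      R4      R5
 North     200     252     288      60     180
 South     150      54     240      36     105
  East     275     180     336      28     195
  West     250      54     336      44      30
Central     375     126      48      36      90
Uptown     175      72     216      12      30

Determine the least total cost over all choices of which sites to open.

For any fixed open set, each market goes to its cheapest open site; total = fixed + service.
{South, Central}: R1→South 150, R2→South 54, R3→Central 48, R4→South 36, R5→Central 90. Service 378; fixed 186; total 564.
{Central, Uptown}: R1→Uptown 175, R2→Uptown 72, R3→Central 48, R4→Uptown 12, R5→Uptown 30. Service 337; fixed 267; total 604.
{South, Central, Uptown}: service 294 + fixed 360 = 654
{North, South, East, West, Central, Uptown}: service 294 + fixed 1070 = 1364
No other subset beats 564.

Minimum total cost: 564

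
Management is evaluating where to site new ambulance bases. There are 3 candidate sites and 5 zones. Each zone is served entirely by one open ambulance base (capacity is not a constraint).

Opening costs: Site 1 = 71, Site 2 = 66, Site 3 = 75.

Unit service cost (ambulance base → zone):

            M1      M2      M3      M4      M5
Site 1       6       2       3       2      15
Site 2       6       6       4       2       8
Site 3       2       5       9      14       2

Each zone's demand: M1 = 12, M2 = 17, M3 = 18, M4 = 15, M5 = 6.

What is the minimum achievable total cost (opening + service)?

For any fixed open set, each zone goes to its cheapest open site; total = fixed + service.
{Site 1, Site 3}: M1→Site 3 2·12=24, M2→Site 1 2·17=34, M3→Site 1 3·18=54, M4→Site 1 2·15=30, M5→Site 3 2·6=12. Service 154; fixed 146; total 300.
{Site 1}: M1→Site 1 6·12=72, M2→Site 1 2·17=34, M3→Site 1 3·18=54, M4→Site 1 2·15=30, M5→Site 1 15·6=90. Service 280; fixed 71; total 351.
{Site 2, Site 3}: service 223 + fixed 141 = 364
{Site 1, Site 2, Site 3}: M1→Site 3 2·12=24, M2→Site 1 2·17=34, M3→Site 1 3·18=54, M4→Site 1 2·15=30, M5→Site 3 2·6=12. Service 154; fixed 212; total 366.
No other subset beats 300.

Minimum total cost: 300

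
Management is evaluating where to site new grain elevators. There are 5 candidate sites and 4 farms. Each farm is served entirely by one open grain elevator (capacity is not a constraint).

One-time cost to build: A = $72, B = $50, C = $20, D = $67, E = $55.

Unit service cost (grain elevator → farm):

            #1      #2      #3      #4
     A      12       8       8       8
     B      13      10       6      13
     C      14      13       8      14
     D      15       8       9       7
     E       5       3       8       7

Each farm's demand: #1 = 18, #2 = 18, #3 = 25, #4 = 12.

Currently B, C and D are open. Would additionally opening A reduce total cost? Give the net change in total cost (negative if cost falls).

Current service cost with {B, C, D}: 612.
Adding A: each farm re-picks its cheapest; new service cost 594, saving 18.
Extra fixed cost: 72. Net change = 72 − 18 = 54.
(Totals: 749 → 803.)

No — net change +54 (cost rises by 54).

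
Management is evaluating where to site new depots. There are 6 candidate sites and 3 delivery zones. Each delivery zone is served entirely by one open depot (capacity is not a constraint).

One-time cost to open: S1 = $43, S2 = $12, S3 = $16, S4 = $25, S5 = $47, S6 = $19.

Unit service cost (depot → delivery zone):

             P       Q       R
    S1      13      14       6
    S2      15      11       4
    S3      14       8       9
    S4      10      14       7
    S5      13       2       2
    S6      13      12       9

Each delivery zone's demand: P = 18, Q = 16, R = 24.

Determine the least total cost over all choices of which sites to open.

For any fixed open set, each delivery zone goes to its cheapest open site; total = fixed + service.
{S4, S5}: P→S4 10·18=180, Q→S5 2·16=32, R→S5 2·24=48. Service 260; fixed 72; total 332.
{S2, S4, S5}: P→S4 10·18=180, Q→S5 2·16=32, R→S5 2·24=48. Service 260; fixed 84; total 344.
{S3, S4, S5}: service 260 + fixed 88 = 348
{S1, S2, S3, S4, S5, S6}: service 260 + fixed 162 = 422
No other subset beats 332.

Minimum total cost: 332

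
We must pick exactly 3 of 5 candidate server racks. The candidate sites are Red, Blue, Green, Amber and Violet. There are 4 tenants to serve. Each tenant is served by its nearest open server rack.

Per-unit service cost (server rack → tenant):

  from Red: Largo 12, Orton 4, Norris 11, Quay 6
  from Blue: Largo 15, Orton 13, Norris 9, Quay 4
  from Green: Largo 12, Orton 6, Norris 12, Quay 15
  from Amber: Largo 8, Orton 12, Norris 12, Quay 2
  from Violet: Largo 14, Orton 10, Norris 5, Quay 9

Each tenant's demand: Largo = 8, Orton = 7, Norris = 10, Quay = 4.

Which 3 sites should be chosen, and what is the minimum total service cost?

Choose Red, Amber and Violet; total service cost 150.

With exactly 3 open, each tenant uses its cheapest among the chosen.
{Red, Amber, Violet}: Largo→Amber 8·8=64, Orton→Red 4·7=28, Norris→Violet 5·10=50, Quay→Amber 2·4=8. Service cost 150.
{Green, Amber, Violet}: service cost 164
{Red, Blue, Amber}: service cost 190
Among all 10 size-3 choices, {Red, Amber, Violet} is lowest.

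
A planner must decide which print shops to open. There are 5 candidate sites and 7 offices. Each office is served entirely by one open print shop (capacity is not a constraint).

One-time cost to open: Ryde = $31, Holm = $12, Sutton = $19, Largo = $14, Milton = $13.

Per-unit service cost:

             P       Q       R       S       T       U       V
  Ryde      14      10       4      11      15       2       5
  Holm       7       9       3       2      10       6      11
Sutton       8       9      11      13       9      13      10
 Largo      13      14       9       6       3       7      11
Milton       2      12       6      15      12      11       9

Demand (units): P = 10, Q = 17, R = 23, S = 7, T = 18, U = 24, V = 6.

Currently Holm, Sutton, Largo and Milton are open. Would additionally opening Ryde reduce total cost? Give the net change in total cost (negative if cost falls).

Current service cost with {Holm, Sutton, Largo, Milton}: 508.
Adding Ryde: each office re-picks its cheapest; new service cost 388, saving 120.
Extra fixed cost: 31. Net change = 31 − 120 = -89.
(Totals: 566 → 477.)

Yes — net change −89 (cost falls by 89).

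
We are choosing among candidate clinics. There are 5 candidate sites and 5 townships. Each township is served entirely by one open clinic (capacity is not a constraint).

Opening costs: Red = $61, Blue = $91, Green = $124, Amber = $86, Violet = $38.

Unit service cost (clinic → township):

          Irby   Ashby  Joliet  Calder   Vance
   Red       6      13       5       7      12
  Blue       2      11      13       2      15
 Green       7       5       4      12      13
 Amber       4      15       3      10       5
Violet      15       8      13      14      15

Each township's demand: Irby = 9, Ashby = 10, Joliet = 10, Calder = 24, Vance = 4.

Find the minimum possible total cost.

Minimum total cost: 403

For any fixed open set, each township goes to its cheapest open site; total = fixed + service.
{Blue, Amber}: Irby→Blue 2·9=18, Ashby→Blue 11·10=110, Joliet→Amber 3·10=30, Calder→Blue 2·24=48, Vance→Amber 5·4=20. Service 226; fixed 177; total 403.
{Blue, Amber, Violet}: service 196 + fixed 215 = 411
{Blue, Green}: service 208 + fixed 215 = 423
{Red, Blue, Green, Amber, Violet}: service 166 + fixed 400 = 566
No other subset beats 403.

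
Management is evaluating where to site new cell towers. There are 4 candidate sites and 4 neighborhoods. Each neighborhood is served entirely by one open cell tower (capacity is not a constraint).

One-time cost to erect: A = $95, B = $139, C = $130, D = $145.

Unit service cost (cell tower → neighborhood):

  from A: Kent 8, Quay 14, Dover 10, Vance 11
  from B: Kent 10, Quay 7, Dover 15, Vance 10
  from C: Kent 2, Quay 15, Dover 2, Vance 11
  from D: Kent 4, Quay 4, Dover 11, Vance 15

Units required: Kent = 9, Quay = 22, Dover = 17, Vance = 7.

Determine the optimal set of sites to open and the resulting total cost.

Open C and D; minimum total cost 492.

For any fixed open set, each neighborhood goes to its cheapest open site; total = fixed + service.
{C, D}: Kent→C 2·9=18, Quay→D 4·22=88, Dover→C 2·17=34, Vance→C 11·7=77. Service 217; fixed 275; total 492.
{B, C}: service 276 + fixed 269 = 545
{D}: service 416 + fixed 145 = 561
{A, B, C, D}: service 210 + fixed 509 = 719
(All 15 nonempty subsets were checked; C and D is lowest.)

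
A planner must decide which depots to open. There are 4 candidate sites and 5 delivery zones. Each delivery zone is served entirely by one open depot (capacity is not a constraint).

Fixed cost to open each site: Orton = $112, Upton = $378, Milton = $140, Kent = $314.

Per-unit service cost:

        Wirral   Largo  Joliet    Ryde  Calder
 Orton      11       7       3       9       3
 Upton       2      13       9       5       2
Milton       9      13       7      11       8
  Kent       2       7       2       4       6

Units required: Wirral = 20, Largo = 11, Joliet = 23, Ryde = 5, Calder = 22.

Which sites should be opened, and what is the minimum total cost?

For any fixed open set, each delivery zone goes to its cheapest open site; total = fixed + service.
{Orton}: Wirral→Orton 11·20=220, Largo→Orton 7·11=77, Joliet→Orton 3·23=69, Ryde→Orton 9·5=45, Calder→Orton 3·22=66. Service 477; fixed 112; total 589.
{Kent}: service 315 + fixed 314 = 629
{Orton, Kent}: service 249 + fixed 426 = 675
{Orton, Upton, Milton, Kent}: Wirral→Upton 2·20=40, Largo→Orton 7·11=77, Joliet→Kent 2·23=46, Ryde→Kent 4·5=20, Calder→Upton 2·22=44. Service 227; fixed 944; total 1171.
No other subset beats 589.

Open Orton only; minimum total cost 589.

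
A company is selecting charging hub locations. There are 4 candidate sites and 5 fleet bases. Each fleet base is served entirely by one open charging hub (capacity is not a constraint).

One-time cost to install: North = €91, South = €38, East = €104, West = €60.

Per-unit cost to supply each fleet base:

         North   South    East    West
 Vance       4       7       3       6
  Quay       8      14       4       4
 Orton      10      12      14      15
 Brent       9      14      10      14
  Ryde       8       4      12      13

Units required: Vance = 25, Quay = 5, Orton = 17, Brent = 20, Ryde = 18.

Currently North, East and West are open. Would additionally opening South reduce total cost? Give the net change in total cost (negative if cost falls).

Yes — net change −34 (cost falls by 34).

Current service cost with {North, East, West}: 589.
Adding South: each fleet base re-picks its cheapest; new service cost 517, saving 72.
Extra fixed cost: 38. Net change = 38 − 72 = -34.
(Totals: 844 → 810.)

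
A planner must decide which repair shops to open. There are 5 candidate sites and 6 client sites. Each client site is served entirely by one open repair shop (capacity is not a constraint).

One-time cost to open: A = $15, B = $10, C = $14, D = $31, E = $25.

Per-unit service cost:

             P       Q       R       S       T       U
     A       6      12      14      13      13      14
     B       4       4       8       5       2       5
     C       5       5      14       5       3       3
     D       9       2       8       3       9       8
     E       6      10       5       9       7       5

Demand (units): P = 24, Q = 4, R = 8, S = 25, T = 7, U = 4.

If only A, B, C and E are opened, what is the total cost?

Each client site is assigned to its cheapest site among the open ones.
{A, B, C, E}: P→B 4·24=96, Q→B 4·4=16, R→E 5·8=40, S→B 5·25=125, T→B 2·7=14, U→C 3·4=12. Service 303; fixed 64; total 367.

Total cost: 367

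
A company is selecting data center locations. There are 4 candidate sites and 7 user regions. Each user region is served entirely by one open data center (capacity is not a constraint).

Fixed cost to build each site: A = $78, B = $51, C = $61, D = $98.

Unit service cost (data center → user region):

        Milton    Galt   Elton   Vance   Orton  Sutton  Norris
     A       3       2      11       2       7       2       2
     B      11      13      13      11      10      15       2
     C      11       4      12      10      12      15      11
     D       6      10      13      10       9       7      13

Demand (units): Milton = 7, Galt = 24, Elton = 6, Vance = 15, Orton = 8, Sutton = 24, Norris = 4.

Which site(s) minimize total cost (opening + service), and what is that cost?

Open A only; minimum total cost 355.

For any fixed open set, each user region goes to its cheapest open site; total = fixed + service.
{A}: Milton→A 3·7=21, Galt→A 2·24=48, Elton→A 11·6=66, Vance→A 2·15=30, Orton→A 7·8=56, Sutton→A 2·24=48, Norris→A 2·4=8. Service 277; fixed 78; total 355.
{A, B}: service 277 + fixed 129 = 406
{A, C}: Milton→A 3·7=21, Galt→A 2·24=48, Elton→A 11·6=66, Vance→A 2·15=30, Orton→A 7·8=56, Sutton→A 2·24=48, Norris→A 2·4=8. Service 277; fixed 139; total 416.
{A, B, C, D}: service 277 + fixed 288 = 565
No other subset beats 355.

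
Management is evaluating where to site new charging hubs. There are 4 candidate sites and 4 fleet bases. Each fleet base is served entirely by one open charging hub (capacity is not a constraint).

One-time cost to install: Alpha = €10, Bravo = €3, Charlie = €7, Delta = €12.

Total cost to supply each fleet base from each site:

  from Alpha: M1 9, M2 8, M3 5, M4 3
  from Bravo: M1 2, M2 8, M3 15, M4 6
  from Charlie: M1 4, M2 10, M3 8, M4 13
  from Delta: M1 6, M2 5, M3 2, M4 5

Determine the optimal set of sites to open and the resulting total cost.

Open Bravo and Delta; minimum total cost 29.

For any fixed open set, each fleet base goes to its cheapest open site; total = fixed + service.
{Bravo, Delta}: M1→Bravo 2, M2→Delta 5, M3→Delta 2, M4→Delta 5. Service 14; fixed 15; total 29.
{Delta}: M1→Delta 6, M2→Delta 5, M3→Delta 2, M4→Delta 5. Service 18; fixed 12; total 30.
{Alpha, Bravo}: service 18 + fixed 13 = 31
{Alpha, Bravo, Charlie, Delta}: M1→Bravo 2, M2→Delta 5, M3→Delta 2, M4→Alpha 3. Service 12; fixed 32; total 44.
No other subset beats 29.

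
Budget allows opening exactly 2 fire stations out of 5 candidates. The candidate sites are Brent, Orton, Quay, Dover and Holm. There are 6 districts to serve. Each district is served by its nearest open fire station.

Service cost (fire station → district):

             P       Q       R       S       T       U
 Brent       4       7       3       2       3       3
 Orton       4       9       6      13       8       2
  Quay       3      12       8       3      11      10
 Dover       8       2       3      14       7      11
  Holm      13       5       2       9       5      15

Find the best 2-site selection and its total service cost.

With exactly 2 open, each district uses its cheapest among the chosen.
{Brent, Dover}: P→Brent 4, Q→Dover 2, R→Brent 3, S→Brent 2, T→Brent 3, U→Brent 3. Service cost 17.
{Brent, Holm}: service cost 19
{Brent, Orton}: service cost 21
Among all 10 size-2 choices, {Brent, Dover} is lowest.

Choose Brent and Dover; total service cost 17.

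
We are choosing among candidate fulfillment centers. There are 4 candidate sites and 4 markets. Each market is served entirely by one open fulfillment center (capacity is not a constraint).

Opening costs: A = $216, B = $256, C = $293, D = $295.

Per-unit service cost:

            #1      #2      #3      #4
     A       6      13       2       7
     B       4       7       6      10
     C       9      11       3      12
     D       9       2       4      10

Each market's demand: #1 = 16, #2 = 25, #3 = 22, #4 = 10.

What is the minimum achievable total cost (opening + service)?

Minimum total cost: 677

For any fixed open set, each market goes to its cheapest open site; total = fixed + service.
{D}: #1→D 9·16=144, #2→D 2·25=50, #3→D 4·22=88, #4→D 10·10=100. Service 382; fixed 295; total 677.
{B}: service 471 + fixed 256 = 727
{A}: #1→A 6·16=96, #2→A 13·25=325, #3→A 2·22=44, #4→A 7·10=70. Service 535; fixed 216; total 751.
{A, B, C, D}: #1→B 4·16=64, #2→D 2·25=50, #3→A 2·22=44, #4→A 7·10=70. Service 228; fixed 1060; total 1288.
No other subset beats 677.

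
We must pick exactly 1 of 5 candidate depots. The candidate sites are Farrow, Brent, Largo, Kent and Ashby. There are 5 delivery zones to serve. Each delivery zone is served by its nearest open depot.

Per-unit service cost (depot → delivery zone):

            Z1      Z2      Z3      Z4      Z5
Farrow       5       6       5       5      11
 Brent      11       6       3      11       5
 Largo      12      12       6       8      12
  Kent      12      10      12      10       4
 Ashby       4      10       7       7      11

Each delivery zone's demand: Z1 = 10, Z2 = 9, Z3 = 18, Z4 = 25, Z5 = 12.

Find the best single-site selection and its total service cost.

Choose Farrow only; total service cost 451.

With exactly 1 open, each delivery zone uses its cheapest among the chosen.
{Farrow}: Z1→Farrow 5·10=50, Z2→Farrow 6·9=54, Z3→Farrow 5·18=90, Z4→Farrow 5·25=125, Z5→Farrow 11·12=132. Service cost 451.
{Brent}: service cost 553
{Ashby}: service cost 563
Among all 5 size-1 choices, {Farrow} is lowest.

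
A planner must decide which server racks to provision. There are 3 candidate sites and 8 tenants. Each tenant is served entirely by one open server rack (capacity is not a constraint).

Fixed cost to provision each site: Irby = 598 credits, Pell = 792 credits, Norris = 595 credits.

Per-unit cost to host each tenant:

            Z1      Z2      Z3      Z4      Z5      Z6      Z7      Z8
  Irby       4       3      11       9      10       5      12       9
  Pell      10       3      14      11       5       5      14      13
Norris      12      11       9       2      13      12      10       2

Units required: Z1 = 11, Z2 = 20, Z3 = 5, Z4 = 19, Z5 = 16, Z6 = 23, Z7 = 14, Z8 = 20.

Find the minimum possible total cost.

Minimum total cost: 1551

For any fixed open set, each tenant goes to its cheapest open site; total = fixed + service.
{Irby}: Z1→Irby 4·11=44, Z2→Irby 3·20=60, Z3→Irby 11·5=55, Z4→Irby 9·19=171, Z5→Irby 10·16=160, Z6→Irby 5·23=115, Z7→Irby 12·14=168, Z8→Irby 9·20=180. Service 953; fixed 598; total 1551.
{Norris}: service 1099 + fixed 595 = 1694
{Irby, Norris}: Z1→Irby 4·11=44, Z2→Irby 3·20=60, Z3→Norris 9·5=45, Z4→Norris 2·19=38, Z5→Irby 10·16=160, Z6→Irby 5·23=115, Z7→Norris 10·14=140, Z8→Norris 2·20=40. Service 642; fixed 1193; total 1835.
{Irby, Pell, Norris}: service 562 + fixed 1985 = 2547
(All 7 nonempty subsets were checked; Irby only is lowest.)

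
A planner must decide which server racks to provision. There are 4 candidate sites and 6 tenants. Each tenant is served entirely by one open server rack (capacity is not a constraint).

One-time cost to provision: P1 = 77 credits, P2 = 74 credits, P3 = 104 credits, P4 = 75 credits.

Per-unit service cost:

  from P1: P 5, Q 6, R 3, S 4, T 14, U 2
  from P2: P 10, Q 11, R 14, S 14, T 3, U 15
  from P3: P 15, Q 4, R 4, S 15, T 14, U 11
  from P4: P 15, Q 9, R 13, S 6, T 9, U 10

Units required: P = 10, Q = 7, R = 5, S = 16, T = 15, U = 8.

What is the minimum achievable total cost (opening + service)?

For any fixed open set, each tenant goes to its cheapest open site; total = fixed + service.
{P1, P2}: P→P1 5·10=50, Q→P1 6·7=42, R→P1 3·5=15, S→P1 4·16=64, T→P2 3·15=45, U→P1 2·8=16. Service 232; fixed 151; total 383.
{P1, P2, P4}: P→P1 5·10=50, Q→P1 6·7=42, R→P1 3·5=15, S→P1 4·16=64, T→P2 3·15=45, U→P1 2·8=16. Service 232; fixed 226; total 458.
{P1, P2, P3}: P→P1 5·10=50, Q→P3 4·7=28, R→P1 3·5=15, S→P1 4·16=64, T→P2 3·15=45, U→P1 2·8=16. Service 218; fixed 255; total 473.
{P1, P2, P3, P4}: service 218 + fixed 330 = 548
No other subset beats 383.

Minimum total cost: 383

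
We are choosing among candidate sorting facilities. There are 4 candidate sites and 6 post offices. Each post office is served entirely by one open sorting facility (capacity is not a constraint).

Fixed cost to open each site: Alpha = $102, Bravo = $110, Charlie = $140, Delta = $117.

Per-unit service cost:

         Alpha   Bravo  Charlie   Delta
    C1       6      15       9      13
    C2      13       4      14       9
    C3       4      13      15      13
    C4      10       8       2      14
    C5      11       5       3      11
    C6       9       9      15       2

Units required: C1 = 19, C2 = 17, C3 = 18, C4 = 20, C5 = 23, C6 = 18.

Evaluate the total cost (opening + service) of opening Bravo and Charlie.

Each post office is assigned to its cheapest site among the open ones.
{Bravo, Charlie}: C1→Charlie 9·19=171, C2→Bravo 4·17=68, C3→Bravo 13·18=234, C4→Charlie 2·20=40, C5→Charlie 3·23=69, C6→Bravo 9·18=162. Service 744; fixed 250; total 994.

Total cost: 994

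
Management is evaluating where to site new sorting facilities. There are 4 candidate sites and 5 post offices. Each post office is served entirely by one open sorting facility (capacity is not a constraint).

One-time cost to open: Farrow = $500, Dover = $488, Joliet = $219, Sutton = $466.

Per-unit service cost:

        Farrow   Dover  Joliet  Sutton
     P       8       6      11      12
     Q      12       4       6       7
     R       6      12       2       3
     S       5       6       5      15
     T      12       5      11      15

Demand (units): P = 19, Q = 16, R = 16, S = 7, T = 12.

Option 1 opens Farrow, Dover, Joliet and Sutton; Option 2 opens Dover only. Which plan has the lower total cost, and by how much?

Option 1: {Farrow, Dover, Joliet, Sutton}: P→Dover 6·19=114, Q→Dover 4·16=64, R→Joliet 2·16=32, S→Farrow 5·7=35, T→Dover 5·12=60. Service 305; fixed 1673; total 1978.
Option 2: {Dover}: P→Dover 6·19=114, Q→Dover 4·16=64, R→Dover 12·16=192, S→Dover 6·7=42, T→Dover 5·12=60. Service 472; fixed 488; total 960.
Difference: |1978 − 960| = 1018.

Option 2 is cheaper by 1018.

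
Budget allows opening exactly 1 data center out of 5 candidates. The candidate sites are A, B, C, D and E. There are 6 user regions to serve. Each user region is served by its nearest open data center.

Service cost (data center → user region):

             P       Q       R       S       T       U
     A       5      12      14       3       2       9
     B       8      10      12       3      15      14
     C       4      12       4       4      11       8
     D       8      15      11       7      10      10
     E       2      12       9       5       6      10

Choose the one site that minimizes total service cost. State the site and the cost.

With exactly 1 open, each user region uses its cheapest among the chosen.
{C}: P→C 4, Q→C 12, R→C 4, S→C 4, T→C 11, U→C 8. Service cost 43.
{E}: service cost 44
{A}: service cost 45
Among all 5 size-1 choices, {C} is lowest.

Choose C only; total service cost 43.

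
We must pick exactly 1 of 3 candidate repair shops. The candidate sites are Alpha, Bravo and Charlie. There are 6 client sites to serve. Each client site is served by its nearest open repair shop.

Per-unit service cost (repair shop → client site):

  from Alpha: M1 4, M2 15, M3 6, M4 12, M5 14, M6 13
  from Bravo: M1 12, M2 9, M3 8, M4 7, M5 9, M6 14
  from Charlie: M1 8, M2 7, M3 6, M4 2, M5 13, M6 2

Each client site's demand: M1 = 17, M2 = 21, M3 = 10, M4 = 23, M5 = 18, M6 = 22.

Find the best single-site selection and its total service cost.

Choose Charlie only; total service cost 667.

With exactly 1 open, each client site uses its cheapest among the chosen.
{Charlie}: M1→Charlie 8·17=136, M2→Charlie 7·21=147, M3→Charlie 6·10=60, M4→Charlie 2·23=46, M5→Charlie 13·18=234, M6→Charlie 2·22=44. Service cost 667.
{Bravo}: service cost 1104
{Alpha}: service cost 1257
Among all 3 size-1 choices, {Charlie} is lowest.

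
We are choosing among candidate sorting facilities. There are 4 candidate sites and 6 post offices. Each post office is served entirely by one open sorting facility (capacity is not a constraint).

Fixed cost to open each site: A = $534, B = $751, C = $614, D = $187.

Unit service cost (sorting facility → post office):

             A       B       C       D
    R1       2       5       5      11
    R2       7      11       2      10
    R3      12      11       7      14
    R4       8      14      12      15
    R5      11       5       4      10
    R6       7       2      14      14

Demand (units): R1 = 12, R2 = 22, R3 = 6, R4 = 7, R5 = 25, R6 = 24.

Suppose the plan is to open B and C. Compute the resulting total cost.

Total cost: 1743

Each post office is assigned to its cheapest site among the open ones.
{B, C}: R1→B 5·12=60, R2→C 2·22=44, R3→C 7·6=42, R4→C 12·7=84, R5→C 4·25=100, R6→B 2·24=48. Service 378; fixed 1365; total 1743.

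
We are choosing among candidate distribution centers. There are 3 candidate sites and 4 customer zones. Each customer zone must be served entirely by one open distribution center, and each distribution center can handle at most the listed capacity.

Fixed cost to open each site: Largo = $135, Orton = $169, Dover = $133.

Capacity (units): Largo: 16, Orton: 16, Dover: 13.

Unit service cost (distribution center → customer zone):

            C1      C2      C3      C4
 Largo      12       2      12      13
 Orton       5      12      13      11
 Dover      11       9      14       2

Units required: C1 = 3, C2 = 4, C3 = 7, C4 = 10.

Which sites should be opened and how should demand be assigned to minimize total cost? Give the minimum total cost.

Minimum total cost: 413

Open {Largo, Dover}: C1→Dover 11·3=33, C2→Largo 2·4=8, C3→Largo 12·7=84, C4→Dover 2·10=20.
Loads: Largo carries 11/16, Dover carries 13/13. Service 145; fixed 268; total 413.
Next best feasible plan costs 416.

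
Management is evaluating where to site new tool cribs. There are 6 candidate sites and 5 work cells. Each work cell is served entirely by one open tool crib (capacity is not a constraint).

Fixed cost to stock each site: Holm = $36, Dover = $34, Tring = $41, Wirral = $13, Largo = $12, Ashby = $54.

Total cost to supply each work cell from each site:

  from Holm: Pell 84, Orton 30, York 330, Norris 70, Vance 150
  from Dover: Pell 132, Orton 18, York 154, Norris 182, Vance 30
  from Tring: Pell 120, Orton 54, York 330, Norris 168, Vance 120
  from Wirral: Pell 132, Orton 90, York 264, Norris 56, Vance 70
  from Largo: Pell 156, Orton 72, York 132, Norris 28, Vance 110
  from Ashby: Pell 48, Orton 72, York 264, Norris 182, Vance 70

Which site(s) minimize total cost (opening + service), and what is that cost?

For any fixed open set, each work cell goes to its cheapest open site; total = fixed + service.
{Dover, Largo, Ashby}: Pell→Ashby 48, Orton→Dover 18, York→Largo 132, Norris→Largo 28, Vance→Dover 30. Service 256; fixed 100; total 356.
{Dover, Wirral, Largo, Ashby}: Pell→Ashby 48, Orton→Dover 18, York→Largo 132, Norris→Largo 28, Vance→Dover 30. Service 256; fixed 113; total 369.
{Holm, Dover, Largo}: Pell→Holm 84, Orton→Dover 18, York→Largo 132, Norris→Largo 28, Vance→Dover 30. Service 292; fixed 82; total 374.
{Holm, Dover, Tring, Wirral, Largo, Ashby}: Pell→Ashby 48, Orton→Dover 18, York→Largo 132, Norris→Largo 28, Vance→Dover 30. Service 256; fixed 190; total 446.
No other subset beats 356.

Open Dover, Largo and Ashby; minimum total cost 356.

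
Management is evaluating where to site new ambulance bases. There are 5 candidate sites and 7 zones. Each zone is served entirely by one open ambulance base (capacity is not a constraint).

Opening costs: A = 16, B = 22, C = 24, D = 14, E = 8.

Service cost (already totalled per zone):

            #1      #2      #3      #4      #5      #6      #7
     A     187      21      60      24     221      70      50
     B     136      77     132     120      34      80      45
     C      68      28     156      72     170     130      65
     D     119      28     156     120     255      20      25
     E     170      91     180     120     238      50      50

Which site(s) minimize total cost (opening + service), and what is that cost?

Open A, B, C and D; minimum total cost 328.

For any fixed open set, each zone goes to its cheapest open site; total = fixed + service.
{A, B, C, D}: #1→C 68, #2→A 21, #3→A 60, #4→A 24, #5→B 34, #6→D 20, #7→D 25. Service 252; fixed 76; total 328.
{A, B, C, D, E}: #1→C 68, #2→A 21, #3→A 60, #4→A 24, #5→B 34, #6→D 20, #7→D 25. Service 252; fixed 84; total 336.
{A, B, D}: service 303 + fixed 52 = 355
{E}: #1→E 170, #2→E 91, #3→E 180, #4→E 120, #5→E 238, #6→E 50, #7→E 50. Service 899; fixed 8; total 907.
No other subset beats 328.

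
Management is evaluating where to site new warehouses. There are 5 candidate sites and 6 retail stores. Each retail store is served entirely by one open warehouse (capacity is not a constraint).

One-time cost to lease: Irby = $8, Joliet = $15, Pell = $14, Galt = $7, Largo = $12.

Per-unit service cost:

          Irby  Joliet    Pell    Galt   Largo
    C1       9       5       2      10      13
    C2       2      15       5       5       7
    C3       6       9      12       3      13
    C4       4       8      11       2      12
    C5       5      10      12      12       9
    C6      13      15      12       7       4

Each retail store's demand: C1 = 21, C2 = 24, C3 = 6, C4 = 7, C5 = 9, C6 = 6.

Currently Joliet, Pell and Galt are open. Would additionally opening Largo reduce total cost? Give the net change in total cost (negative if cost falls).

Yes — net change −15 (cost falls by 15).

Current service cost with {Joliet, Pell, Galt}: 326.
Adding Largo: each retail store re-picks its cheapest; new service cost 299, saving 27.
Extra fixed cost: 12. Net change = 12 − 27 = -15.
(Totals: 362 → 347.)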